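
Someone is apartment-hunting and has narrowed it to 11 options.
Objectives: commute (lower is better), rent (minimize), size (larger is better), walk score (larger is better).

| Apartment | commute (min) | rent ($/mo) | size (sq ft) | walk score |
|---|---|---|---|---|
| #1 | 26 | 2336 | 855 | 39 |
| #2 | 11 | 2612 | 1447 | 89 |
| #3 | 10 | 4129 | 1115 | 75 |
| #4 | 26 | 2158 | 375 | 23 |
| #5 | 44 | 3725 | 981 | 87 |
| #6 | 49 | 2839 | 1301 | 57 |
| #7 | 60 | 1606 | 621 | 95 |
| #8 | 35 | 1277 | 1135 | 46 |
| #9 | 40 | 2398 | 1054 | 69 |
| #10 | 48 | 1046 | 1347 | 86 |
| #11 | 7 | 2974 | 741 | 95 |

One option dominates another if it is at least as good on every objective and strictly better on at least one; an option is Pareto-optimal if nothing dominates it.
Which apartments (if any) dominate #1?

none

#2: worse on rent (2612 vs 2336).
#3: worse on rent (4129 vs 2336).
#4: worse on size (375 vs 855).
#5: worse on commute (44 vs 26).
#6: worse on commute (49 vs 26).
#7: worse on commute (60 vs 26).
#8: worse on commute (35 vs 26).
#9: worse on commute (40 vs 26).
#10: worse on commute (48 vs 26).
#11: worse on rent (2974 vs 2336).
No option dominates #1.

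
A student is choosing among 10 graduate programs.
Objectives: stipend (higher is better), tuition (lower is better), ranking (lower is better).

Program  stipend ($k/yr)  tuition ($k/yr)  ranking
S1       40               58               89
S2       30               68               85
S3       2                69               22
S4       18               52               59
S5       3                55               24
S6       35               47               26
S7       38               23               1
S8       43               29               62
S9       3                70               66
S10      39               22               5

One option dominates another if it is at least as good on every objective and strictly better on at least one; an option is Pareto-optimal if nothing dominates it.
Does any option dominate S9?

Yes

S4 vs S9: stipend 18≥3, tuition 52≤70, ranking 59≤66 — S4 is at least as good on every objective and strictly better on at least one, so S4 dominates S9.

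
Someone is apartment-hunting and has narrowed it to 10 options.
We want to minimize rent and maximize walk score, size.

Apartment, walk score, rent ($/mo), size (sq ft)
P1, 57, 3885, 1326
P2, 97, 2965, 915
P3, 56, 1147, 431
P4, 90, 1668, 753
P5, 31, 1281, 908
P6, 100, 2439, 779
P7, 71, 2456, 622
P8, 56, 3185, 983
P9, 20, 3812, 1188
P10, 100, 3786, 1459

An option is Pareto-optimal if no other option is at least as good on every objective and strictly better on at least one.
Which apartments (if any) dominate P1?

P10

P10: walk score 100≥57, rent 3786≤3885, size 1459≥1326 — dominates P1.
Others (P2, P3, P4, P5, P6, P7, P8, P9) are each worse than P1 on at least one objective.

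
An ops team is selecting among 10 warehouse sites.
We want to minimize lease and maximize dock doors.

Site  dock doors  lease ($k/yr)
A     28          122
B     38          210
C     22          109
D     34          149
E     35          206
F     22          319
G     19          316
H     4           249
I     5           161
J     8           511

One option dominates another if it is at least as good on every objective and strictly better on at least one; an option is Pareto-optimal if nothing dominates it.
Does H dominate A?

H vs A: H is worse on dock doors (4 vs 28), so it does not dominate A.

No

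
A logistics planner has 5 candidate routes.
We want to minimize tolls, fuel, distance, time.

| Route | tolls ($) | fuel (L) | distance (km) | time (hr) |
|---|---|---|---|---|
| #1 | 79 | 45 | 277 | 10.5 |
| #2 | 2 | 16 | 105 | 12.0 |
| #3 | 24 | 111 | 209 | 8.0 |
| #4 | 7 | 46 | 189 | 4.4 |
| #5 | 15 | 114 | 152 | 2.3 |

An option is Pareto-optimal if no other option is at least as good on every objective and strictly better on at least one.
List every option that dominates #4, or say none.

none

#1: worse on tolls (79 vs 7).
#2: worse on time (12.0 vs 4.4).
#3: worse on tolls (24 vs 7).
#5: worse on tolls (15 vs 7).
No option dominates #4.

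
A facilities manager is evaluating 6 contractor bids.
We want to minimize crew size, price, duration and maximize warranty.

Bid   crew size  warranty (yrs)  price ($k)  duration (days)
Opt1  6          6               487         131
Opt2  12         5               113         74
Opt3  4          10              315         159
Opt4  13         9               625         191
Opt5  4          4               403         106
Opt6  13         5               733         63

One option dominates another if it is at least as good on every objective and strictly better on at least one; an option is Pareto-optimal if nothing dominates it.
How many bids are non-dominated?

5

Opt1: not dominated.
Opt2: not dominated (best price).
Opt3: not dominated (best warranty).
Opt4: dominated by Opt3 (crew size 4≤13, warranty 10≥9, price 315≤625, duration 159≤191).
Opt5: not dominated.
Opt6: not dominated (best duration).
Pareto-optimal: Opt1, Opt2, Opt3, Opt5, Opt6 → 5.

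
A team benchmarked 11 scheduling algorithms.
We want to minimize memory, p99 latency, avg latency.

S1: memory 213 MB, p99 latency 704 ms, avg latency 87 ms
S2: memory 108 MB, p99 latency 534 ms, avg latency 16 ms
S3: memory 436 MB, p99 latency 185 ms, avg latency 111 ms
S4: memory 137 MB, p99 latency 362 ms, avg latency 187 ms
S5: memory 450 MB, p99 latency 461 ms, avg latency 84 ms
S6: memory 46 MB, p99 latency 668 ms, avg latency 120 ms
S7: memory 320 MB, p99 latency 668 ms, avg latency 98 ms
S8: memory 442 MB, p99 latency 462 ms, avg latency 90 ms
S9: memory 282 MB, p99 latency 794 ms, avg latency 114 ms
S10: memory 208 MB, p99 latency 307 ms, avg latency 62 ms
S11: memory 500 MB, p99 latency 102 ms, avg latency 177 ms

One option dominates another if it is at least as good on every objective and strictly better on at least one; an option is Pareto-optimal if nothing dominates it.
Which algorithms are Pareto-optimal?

S1: dominated by S2 (memory 108≤213, p99 latency 534≤704, avg latency 16≤87).
S2: not dominated (best avg latency).
S3: not dominated.
S4: not dominated.
S5: dominated by S10 (memory 208≤450, p99 latency 307≤461, avg latency 62≤84).
S6: not dominated (best memory).
S7: dominated by S2 (memory 108≤320, p99 latency 534≤668, avg latency 16≤98).
S8: dominated by S10 (memory 208≤442, p99 latency 307≤462, avg latency 62≤90).
S9: dominated by S1 (memory 213≤282, p99 latency 704≤794, avg latency 87≤114).
S10: not dominated.
S11: not dominated (best p99 latency).

S2, S3, S4, S6, S10, S11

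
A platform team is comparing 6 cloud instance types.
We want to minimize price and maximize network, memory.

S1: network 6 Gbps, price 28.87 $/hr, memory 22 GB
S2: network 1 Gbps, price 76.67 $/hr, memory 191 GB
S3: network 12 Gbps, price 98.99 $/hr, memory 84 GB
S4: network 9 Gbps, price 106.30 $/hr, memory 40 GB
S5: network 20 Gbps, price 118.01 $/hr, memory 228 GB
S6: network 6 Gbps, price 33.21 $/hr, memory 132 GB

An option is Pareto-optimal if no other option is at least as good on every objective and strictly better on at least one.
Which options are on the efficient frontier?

S1, S2, S3, S5, S6

S1: not dominated (best price).
S2: not dominated.
S3: not dominated.
S4: dominated by S3 (network 12≥9, price 98.99≤106.30, memory 84≥40).
S5: not dominated (best network).
S6: not dominated.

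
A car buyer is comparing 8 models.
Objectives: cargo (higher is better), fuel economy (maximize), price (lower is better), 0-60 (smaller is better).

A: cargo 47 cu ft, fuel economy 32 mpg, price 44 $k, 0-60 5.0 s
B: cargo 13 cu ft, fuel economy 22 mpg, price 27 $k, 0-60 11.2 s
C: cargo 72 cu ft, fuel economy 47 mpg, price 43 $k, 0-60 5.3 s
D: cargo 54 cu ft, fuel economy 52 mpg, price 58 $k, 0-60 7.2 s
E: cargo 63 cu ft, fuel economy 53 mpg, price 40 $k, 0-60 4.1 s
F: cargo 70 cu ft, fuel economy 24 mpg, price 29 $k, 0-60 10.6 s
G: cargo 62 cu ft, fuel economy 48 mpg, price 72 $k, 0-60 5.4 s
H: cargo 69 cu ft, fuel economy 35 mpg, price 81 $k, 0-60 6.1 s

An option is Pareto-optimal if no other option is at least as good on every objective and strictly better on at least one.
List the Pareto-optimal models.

B, C, E, F

A: dominated by E (cargo 63≥47, fuel economy 53≥32, price 40≤44, 0-60 4.1≤5.0).
B: not dominated (best price).
C: not dominated (best cargo).
D: dominated by E (cargo 63≥54, fuel economy 53≥52, price 40≤58, 0-60 4.1≤7.2).
E: not dominated (best fuel economy).
F: not dominated.
G: dominated by E (cargo 63≥62, fuel economy 53≥48, price 40≤72, 0-60 4.1≤5.4).
H: dominated by C (cargo 72≥69, fuel economy 47≥35, price 43≤81, 0-60 5.3≤6.1).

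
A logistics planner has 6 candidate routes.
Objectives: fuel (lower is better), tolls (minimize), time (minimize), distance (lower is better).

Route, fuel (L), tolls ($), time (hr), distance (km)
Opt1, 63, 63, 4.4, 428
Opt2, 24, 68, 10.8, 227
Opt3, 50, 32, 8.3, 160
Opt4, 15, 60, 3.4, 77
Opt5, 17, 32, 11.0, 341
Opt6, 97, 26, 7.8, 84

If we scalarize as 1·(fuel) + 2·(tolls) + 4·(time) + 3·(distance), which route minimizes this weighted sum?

Opt1: 1·63 + 2·63 + 4·4.4 + 3·428 = 1490.6
Opt2: 1·24 + 2·68 + 4·10.8 + 3·227 = 884.2
Opt3: 1·50 + 2·32 + 4·8.3 + 3·160 = 627.2
Opt4: 1·15 + 2·60 + 4·3.4 + 3·77 = 379.6
Opt5: 1·17 + 2·32 + 4·11.0 + 3·341 = 1148.0
Opt6: 1·97 + 2·26 + 4·7.8 + 3·84 = 432.2
Lowest: Opt4 at 379.6.

Opt4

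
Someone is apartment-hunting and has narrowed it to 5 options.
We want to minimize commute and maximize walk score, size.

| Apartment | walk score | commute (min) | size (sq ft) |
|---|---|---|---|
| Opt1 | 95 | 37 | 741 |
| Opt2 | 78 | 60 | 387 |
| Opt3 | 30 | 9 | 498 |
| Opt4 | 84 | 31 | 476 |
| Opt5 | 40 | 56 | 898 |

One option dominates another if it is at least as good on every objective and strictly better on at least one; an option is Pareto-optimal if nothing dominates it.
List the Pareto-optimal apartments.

Opt1, Opt3, Opt4, Opt5

Opt1: not dominated (best walk score).
Opt2: dominated by Opt1 (walk score 95≥78, commute 37≤60, size 741≥387).
Opt3: not dominated (best commute).
Opt4: not dominated.
Opt5: not dominated (best size).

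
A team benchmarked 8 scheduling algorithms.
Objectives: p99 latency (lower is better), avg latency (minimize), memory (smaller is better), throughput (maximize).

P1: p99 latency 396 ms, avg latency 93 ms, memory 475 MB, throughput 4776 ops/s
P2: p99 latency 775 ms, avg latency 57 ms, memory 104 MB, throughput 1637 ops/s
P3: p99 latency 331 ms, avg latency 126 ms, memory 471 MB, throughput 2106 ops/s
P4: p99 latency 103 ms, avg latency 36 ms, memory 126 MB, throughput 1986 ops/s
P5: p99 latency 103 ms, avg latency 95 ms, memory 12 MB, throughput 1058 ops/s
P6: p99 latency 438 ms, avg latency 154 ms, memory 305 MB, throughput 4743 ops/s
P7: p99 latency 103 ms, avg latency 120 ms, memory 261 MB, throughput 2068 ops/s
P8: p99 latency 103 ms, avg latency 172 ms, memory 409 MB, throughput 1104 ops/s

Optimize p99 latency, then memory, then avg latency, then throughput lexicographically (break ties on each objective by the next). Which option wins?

P5

First minimize p99 latency: best is 103, kept {P4, P5, P7, P8}.
Then minimize memory: best is 12, kept {P5}.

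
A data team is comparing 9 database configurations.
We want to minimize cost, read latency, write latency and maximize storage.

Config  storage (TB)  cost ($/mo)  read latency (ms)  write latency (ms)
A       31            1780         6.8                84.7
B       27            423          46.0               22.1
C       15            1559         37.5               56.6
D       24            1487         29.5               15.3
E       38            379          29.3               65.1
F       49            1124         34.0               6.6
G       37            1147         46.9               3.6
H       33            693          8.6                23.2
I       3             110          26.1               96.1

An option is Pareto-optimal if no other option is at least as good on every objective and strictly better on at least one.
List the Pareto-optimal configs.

A, B, D, E, F, G, H, I

A: not dominated (best read latency).
B: not dominated.
C: dominated by D (storage 24≥15, cost 1487≤1559, read latency 29.5≤37.5, write latency 15.3≤56.6).
D: not dominated.
E: not dominated.
F: not dominated (best storage).
G: not dominated (best write latency).
H: not dominated.
I: not dominated (best cost).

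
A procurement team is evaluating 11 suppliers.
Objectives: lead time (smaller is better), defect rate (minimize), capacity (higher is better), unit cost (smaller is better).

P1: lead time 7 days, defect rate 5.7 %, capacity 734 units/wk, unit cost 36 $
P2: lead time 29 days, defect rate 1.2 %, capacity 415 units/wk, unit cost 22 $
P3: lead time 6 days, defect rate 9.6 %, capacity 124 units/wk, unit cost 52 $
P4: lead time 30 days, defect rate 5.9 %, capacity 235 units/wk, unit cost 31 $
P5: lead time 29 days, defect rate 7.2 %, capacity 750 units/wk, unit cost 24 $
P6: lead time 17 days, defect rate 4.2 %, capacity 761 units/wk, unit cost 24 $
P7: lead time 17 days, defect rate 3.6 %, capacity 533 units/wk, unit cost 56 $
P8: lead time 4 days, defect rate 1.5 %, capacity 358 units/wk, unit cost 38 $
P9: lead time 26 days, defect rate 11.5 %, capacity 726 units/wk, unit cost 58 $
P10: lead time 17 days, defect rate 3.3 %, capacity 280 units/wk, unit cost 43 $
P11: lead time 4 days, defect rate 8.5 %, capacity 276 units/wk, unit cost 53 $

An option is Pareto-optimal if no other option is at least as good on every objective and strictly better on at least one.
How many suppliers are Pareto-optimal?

5

P1: not dominated.
P2: not dominated (best defect rate).
P3: dominated by P8 (lead time 4≤6, defect rate 1.5≤9.6, capacity 358≥124, unit cost 38≤52).
P4: dominated by P2 (lead time 29≤30, defect rate 1.2≤5.9, capacity 415≥235, unit cost 22≤31).
P5: dominated by P6 (lead time 17≤29, defect rate 4.2≤7.2, capacity 761≥750, unit cost 24≤24).
P6: not dominated (best capacity).
P7: not dominated.
P8: not dominated.
P9: dominated by P1 (lead time 7≤26, defect rate 5.7≤11.5, capacity 734≥726, unit cost 36≤58).
P10: dominated by P8 (lead time 4≤17, defect rate 1.5≤3.3, capacity 358≥280, unit cost 38≤43).
P11: dominated by P8 (lead time 4≤4, defect rate 1.5≤8.5, capacity 358≥276, unit cost 38≤53).
Pareto-optimal: P1, P2, P6, P7, P8 → 5.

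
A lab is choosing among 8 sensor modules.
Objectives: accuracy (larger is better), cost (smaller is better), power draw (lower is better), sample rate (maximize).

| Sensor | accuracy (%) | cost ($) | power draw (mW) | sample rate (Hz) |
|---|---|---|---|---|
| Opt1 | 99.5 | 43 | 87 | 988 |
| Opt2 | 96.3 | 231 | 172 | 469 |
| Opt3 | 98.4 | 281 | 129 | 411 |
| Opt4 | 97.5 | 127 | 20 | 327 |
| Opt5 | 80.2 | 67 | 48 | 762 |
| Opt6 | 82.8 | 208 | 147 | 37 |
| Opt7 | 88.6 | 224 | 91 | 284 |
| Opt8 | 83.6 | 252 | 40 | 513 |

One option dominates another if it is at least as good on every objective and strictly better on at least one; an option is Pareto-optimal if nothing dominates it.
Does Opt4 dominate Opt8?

No

Opt4 vs Opt8: Opt4 is worse on sample rate (327 vs 513), so it does not dominate Opt8.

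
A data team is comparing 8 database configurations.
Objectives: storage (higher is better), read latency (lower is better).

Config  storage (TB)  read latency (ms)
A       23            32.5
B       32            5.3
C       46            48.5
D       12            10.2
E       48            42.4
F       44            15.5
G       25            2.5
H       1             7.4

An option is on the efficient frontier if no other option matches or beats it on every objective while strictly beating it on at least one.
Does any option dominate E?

A: worse on storage (23 vs 48).
B: worse on storage (32 vs 48).
C: worse on storage (46 vs 48).
D: worse on storage (12 vs 48).
F: worse on storage (44 vs 48).
G: worse on storage (25 vs 48).
H: worse on storage (1 vs 48).
No option is at least as good as E on every objective and strictly better on one.

No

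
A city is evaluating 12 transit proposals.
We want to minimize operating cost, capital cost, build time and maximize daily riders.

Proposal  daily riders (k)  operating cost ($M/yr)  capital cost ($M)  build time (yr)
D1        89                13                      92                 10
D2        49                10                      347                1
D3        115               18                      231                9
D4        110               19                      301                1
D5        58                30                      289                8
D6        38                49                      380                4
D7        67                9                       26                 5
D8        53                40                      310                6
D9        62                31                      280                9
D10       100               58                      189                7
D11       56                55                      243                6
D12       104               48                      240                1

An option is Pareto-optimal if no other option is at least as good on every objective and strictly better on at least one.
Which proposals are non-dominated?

D1, D2, D3, D4, D7, D10, D12

D1: not dominated.
D2: not dominated.
D3: not dominated (best daily riders).
D4: not dominated.
D5: dominated by D7 (daily riders 67≥58, operating cost 9≤30, capital cost 26≤289, build time 5≤8).
D6: dominated by D2 (daily riders 49≥38, operating cost 10≤49, capital cost 347≤380, build time 1≤4).
D7: not dominated (best operating cost).
D8: dominated by D4 (daily riders 110≥53, operating cost 19≤40, capital cost 301≤310, build time 1≤6).
D9: dominated by D3 (daily riders 115≥62, operating cost 18≤31, capital cost 231≤280, build time 9≤9).
D10: not dominated.
D11: dominated by D7 (daily riders 67≥56, operating cost 9≤55, capital cost 26≤243, build time 5≤6).
D12: not dominated.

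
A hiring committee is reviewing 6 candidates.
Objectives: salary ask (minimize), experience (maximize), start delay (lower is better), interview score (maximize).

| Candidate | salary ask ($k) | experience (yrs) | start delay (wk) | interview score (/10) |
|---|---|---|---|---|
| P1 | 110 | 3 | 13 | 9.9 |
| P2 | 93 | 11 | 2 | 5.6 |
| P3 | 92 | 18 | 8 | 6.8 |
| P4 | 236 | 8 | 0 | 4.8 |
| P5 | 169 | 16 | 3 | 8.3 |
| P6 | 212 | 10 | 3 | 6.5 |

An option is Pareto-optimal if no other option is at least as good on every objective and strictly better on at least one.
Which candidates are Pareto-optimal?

P1, P2, P3, P4, P5

P1: not dominated (best interview score).
P2: not dominated.
P3: not dominated (best salary ask).
P4: not dominated (best start delay).
P5: not dominated.
P6: dominated by P5 (salary ask 169≤212, experience 16≥10, start delay 3≤3, interview score 8.3≥6.5).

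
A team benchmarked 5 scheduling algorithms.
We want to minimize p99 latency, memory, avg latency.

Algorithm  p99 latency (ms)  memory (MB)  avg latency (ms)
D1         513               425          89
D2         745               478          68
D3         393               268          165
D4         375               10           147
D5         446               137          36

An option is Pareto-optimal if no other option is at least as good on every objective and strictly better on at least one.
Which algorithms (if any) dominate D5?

D1: worse on p99 latency (513 vs 446).
D2: worse on p99 latency (745 vs 446).
D3: worse on memory (268 vs 137).
D4: worse on avg latency (147 vs 36).
No option dominates D5.

none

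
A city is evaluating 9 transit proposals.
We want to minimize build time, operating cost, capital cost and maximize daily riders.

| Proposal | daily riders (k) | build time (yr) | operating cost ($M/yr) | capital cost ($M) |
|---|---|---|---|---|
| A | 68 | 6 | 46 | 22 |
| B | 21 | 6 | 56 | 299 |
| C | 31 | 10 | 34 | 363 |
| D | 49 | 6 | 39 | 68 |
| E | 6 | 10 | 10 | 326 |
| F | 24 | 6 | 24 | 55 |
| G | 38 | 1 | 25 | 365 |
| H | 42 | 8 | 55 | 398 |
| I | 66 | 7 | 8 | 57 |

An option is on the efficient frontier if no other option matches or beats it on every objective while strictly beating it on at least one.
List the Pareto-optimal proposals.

A, D, F, G, I

A: not dominated (best daily riders).
B: dominated by A (daily riders 68≥21, build time 6≤6, operating cost 46≤56, capital cost 22≤299).
C: dominated by I (daily riders 66≥31, build time 7≤10, operating cost 8≤34, capital cost 57≤363).
D: not dominated.
E: dominated by I (daily riders 66≥6, build time 7≤10, operating cost 8≤10, capital cost 57≤326).
F: not dominated.
G: not dominated (best build time).
H: dominated by A (daily riders 68≥42, build time 6≤8, operating cost 46≤55, capital cost 22≤398).
I: not dominated (best operating cost).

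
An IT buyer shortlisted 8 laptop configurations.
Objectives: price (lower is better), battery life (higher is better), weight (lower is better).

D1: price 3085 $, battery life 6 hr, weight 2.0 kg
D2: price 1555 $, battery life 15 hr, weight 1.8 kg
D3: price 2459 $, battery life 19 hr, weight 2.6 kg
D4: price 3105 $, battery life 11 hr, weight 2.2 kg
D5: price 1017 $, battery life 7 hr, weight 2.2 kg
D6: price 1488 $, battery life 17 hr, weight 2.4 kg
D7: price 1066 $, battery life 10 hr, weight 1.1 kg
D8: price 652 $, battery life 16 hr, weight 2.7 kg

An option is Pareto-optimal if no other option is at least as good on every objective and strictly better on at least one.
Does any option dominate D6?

D1: worse on price (3085 vs 1488).
D2: worse on price (1555 vs 1488).
D3: worse on price (2459 vs 1488).
D4: worse on price (3105 vs 1488).
D5: worse on battery life (7 vs 17).
D7: worse on battery life (10 vs 17).
D8: worse on battery life (16 vs 17).
No option is at least as good as D6 on every objective and strictly better on one.

No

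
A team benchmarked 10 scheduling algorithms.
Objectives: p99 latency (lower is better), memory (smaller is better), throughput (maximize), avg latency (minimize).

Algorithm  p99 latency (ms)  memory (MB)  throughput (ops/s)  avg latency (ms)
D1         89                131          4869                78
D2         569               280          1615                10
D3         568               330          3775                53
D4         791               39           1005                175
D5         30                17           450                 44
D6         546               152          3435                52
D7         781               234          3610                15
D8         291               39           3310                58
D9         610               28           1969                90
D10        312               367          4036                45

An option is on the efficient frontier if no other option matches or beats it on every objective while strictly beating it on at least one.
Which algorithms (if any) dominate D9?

none

D1: worse on memory (131 vs 28).
D2: worse on memory (280 vs 28).
D3: worse on memory (330 vs 28).
D4: worse on p99 latency (791 vs 610).
D5: worse on throughput (450 vs 1969).
D6: worse on memory (152 vs 28).
D7: worse on p99 latency (781 vs 610).
D8: worse on memory (39 vs 28).
D10: worse on memory (367 vs 28).
No option dominates D9.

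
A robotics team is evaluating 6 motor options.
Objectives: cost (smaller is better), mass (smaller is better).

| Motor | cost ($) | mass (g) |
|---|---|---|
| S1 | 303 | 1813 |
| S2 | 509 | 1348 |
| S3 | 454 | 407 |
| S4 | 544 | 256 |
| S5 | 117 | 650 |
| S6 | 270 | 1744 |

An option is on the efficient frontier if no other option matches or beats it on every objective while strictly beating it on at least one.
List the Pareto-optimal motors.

S3, S4, S5

S1: dominated by S5 (cost 117≤303, mass 650≤1813).
S2: dominated by S3 (cost 454≤509, mass 407≤1348).
S3: not dominated.
S4: not dominated (best mass).
S5: not dominated (best cost).
S6: dominated by S5 (cost 117≤270, mass 650≤1744).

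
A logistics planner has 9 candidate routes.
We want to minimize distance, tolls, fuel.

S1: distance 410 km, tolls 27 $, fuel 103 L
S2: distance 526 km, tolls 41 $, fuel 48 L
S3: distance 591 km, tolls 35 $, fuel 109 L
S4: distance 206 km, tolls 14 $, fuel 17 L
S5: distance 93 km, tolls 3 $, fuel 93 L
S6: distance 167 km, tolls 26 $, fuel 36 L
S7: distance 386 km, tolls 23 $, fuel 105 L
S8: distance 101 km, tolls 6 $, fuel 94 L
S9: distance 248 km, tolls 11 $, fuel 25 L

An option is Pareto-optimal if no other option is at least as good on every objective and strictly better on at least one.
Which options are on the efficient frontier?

S4, S5, S6, S9

S1: dominated by S4 (distance 206≤410, tolls 14≤27, fuel 17≤103).
S2: dominated by S4 (distance 206≤526, tolls 14≤41, fuel 17≤48).
S3: dominated by S1 (distance 410≤591, tolls 27≤35, fuel 103≤109).
S4: not dominated (best fuel).
S5: not dominated (best distance).
S6: not dominated.
S7: dominated by S4 (distance 206≤386, tolls 14≤23, fuel 17≤105).
S8: dominated by S5 (distance 93≤101, tolls 3≤6, fuel 93≤94).
S9: not dominated.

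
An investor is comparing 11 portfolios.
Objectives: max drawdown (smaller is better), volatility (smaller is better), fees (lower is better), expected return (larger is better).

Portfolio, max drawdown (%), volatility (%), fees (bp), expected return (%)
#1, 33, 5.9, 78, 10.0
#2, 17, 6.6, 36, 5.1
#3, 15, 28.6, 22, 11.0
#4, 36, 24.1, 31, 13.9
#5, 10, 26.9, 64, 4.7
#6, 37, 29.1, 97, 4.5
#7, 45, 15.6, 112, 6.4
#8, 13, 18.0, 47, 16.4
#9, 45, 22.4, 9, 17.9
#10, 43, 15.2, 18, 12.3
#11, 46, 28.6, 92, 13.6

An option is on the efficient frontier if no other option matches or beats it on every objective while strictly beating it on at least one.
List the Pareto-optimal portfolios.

#1, #2, #3, #4, #5, #8, #9, #10

#1: not dominated (best volatility).
#2: not dominated.
#3: not dominated.
#4: not dominated.
#5: not dominated (best max drawdown).
#6: dominated by #1 (max drawdown 33≤37, volatility 5.9≤29.1, fees 78≤97, expected return 10.0≥4.5).
#7: dominated by #1 (max drawdown 33≤45, volatility 5.9≤15.6, fees 78≤112, expected return 10.0≥6.4).
#8: not dominated.
#9: not dominated (best fees).
#10: not dominated.
#11: dominated by #4 (max drawdown 36≤46, volatility 24.1≤28.6, fees 31≤92, expected return 13.9≥13.6).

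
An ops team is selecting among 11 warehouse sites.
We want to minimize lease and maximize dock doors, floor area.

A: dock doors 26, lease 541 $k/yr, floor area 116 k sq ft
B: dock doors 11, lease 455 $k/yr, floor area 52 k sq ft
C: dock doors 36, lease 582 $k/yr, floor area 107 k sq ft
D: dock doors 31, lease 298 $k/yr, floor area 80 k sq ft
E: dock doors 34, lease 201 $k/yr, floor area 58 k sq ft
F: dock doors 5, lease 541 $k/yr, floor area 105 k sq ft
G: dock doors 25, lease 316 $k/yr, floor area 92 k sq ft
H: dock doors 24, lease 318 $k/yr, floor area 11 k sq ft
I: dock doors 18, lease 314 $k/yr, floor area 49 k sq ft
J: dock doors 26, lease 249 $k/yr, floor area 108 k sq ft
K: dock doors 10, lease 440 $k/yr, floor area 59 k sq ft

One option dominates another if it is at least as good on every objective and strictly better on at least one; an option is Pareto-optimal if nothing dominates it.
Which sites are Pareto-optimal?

A: not dominated (best floor area).
B: dominated by D (dock doors 31≥11, lease 298≤455, floor area 80≥52).
C: not dominated (best dock doors).
D: not dominated.
E: not dominated (best lease).
F: dominated by A (dock doors 26≥5, lease 541≤541, floor area 116≥105).
G: dominated by J (dock doors 26≥25, lease 249≤316, floor area 108≥92).
H: dominated by D (dock doors 31≥24, lease 298≤318, floor area 80≥11).
I: dominated by D (dock doors 31≥18, lease 298≤314, floor area 80≥49).
J: not dominated.
K: dominated by D (dock doors 31≥10, lease 298≤440, floor area 80≥59).

A, C, D, E, J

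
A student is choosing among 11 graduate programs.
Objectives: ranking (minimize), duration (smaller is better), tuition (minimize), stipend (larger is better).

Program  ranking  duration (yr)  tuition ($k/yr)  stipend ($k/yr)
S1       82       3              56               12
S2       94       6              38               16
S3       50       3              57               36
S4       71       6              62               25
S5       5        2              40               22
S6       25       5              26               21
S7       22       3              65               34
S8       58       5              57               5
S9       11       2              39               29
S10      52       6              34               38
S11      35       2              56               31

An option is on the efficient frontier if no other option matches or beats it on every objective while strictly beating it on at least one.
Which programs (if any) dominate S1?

S5, S9, S11

S5: ranking 5≤82, duration 2≤3, tuition 40≤56, stipend 22≥12 — dominates S1.
S9: ranking 11≤82, duration 2≤3, tuition 39≤56, stipend 29≥12 — dominates S1.
S11: ranking 35≤82, duration 2≤3, tuition 56≤56, stipend 31≥12 — dominates S1.
Others (S2, S3, S4, S6, S7, S8, S10) are each worse than S1 on at least one objective.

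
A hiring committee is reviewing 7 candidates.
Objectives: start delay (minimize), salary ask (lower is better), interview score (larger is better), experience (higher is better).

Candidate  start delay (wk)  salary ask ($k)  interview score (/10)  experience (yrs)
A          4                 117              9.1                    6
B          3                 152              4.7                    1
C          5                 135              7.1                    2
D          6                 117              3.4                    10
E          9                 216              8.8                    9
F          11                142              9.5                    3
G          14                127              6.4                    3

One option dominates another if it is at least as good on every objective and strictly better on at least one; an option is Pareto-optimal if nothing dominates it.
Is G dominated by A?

Yes

A vs G: start delay 4≤14, salary ask 117≤127, interview score 9.1≥6.4, experience 6≥3 — A is at least as good on every objective with at least one strict improvement.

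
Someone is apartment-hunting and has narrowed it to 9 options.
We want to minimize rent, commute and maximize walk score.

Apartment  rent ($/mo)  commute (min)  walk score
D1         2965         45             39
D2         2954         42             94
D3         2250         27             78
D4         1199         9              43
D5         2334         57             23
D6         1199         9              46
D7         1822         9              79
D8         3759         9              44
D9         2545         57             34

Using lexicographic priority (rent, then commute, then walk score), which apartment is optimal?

D6

First minimize rent: best is 1199, kept {D4, D6}.
Then minimize commute: best is 9, kept {D4, D6}.
Then maximize walk score: best is 46, kept {D6}.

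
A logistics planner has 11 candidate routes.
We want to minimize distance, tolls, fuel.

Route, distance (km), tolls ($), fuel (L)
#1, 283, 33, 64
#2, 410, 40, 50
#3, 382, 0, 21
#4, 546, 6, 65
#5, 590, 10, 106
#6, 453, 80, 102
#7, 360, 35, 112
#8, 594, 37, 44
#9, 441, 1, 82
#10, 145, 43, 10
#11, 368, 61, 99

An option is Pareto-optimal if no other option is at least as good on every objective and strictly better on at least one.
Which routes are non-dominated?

#1, #3, #10

#1: not dominated.
#2: dominated by #3 (distance 382≤410, tolls 0≤40, fuel 21≤50).
#3: not dominated (best tolls).
#4: dominated by #3 (distance 382≤546, tolls 0≤6, fuel 21≤65).
#5: dominated by #3 (distance 382≤590, tolls 0≤10, fuel 21≤106).
#6: dominated by #1 (distance 283≤453, tolls 33≤80, fuel 64≤102).
#7: dominated by #1 (distance 283≤360, tolls 33≤35, fuel 64≤112).
#8: dominated by #3 (distance 382≤594, tolls 0≤37, fuel 21≤44).
#9: dominated by #3 (distance 382≤441, tolls 0≤1, fuel 21≤82).
#10: not dominated (best distance).
#11: dominated by #1 (distance 283≤368, tolls 33≤61, fuel 64≤99).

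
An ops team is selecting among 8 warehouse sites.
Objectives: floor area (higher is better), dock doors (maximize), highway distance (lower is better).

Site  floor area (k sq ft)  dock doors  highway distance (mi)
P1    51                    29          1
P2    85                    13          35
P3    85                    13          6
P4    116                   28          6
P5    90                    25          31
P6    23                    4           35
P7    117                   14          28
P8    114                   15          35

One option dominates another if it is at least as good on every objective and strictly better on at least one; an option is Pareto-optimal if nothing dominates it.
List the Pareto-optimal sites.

P1: not dominated (best dock doors).
P2: dominated by P3 (floor area 85≥85, dock doors 13≥13, highway distance 6≤35).
P3: dominated by P4 (floor area 116≥85, dock doors 28≥13, highway distance 6≤6).
P4: not dominated.
P5: dominated by P4 (floor area 116≥90, dock doors 28≥25, highway distance 6≤31).
P6: dominated by P1 (floor area 51≥23, dock doors 29≥4, highway distance 1≤35).
P7: not dominated (best floor area).
P8: dominated by P4 (floor area 116≥114, dock doors 28≥15, highway distance 6≤35).

P1, P4, P7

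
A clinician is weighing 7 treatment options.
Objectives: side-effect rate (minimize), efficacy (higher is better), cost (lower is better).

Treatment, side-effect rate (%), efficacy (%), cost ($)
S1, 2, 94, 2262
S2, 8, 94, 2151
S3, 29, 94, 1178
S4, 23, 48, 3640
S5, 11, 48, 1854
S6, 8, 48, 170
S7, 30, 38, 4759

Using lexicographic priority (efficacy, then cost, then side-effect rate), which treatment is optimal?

First maximize efficacy: best is 94, kept {S1, S2, S3}.
Then minimize cost: best is 1178, kept {S3}.

S3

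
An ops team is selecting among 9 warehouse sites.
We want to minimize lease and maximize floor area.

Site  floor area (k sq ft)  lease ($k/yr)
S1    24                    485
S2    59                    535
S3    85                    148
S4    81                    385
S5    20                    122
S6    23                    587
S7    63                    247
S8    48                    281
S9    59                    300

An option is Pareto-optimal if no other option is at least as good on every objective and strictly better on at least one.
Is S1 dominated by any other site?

S3 vs S1: floor area 85≥24, lease 148≤485 — S3 is at least as good on every objective and strictly better on at least one, so S3 dominates S1.

Yes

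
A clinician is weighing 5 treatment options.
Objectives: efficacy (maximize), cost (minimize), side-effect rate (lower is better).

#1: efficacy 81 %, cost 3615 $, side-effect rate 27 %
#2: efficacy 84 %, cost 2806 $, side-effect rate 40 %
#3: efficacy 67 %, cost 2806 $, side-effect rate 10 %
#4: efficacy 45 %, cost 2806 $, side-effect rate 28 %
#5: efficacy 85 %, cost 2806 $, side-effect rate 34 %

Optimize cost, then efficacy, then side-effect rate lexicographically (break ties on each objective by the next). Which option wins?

#5

First minimize cost: best is 2806, kept {#2, #3, #4, #5}.
Then maximize efficacy: best is 85, kept {#5}.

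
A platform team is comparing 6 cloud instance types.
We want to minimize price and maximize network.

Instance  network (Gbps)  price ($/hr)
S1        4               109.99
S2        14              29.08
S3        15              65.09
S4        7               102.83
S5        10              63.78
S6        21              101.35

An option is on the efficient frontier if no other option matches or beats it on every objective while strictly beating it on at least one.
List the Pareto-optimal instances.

S1: dominated by S2 (network 14≥4, price 29.08≤109.99).
S2: not dominated (best price).
S3: not dominated.
S4: dominated by S2 (network 14≥7, price 29.08≤102.83).
S5: dominated by S2 (network 14≥10, price 29.08≤63.78).
S6: not dominated (best network).

S2, S3, S6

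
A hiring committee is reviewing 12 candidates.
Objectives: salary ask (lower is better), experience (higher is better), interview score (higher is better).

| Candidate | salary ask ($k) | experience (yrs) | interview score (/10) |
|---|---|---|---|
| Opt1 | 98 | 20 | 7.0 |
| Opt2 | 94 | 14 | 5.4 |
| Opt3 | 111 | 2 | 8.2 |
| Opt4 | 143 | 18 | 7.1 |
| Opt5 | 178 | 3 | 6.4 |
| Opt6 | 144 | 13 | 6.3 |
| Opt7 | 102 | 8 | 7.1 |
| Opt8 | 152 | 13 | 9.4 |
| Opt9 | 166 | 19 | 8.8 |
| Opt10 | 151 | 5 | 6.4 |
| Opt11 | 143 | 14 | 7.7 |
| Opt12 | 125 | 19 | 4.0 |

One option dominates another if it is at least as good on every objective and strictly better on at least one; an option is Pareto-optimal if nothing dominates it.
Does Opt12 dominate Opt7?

Opt12 vs Opt7: Opt12 is worse on salary ask (125 vs 102), so it does not dominate Opt7.

No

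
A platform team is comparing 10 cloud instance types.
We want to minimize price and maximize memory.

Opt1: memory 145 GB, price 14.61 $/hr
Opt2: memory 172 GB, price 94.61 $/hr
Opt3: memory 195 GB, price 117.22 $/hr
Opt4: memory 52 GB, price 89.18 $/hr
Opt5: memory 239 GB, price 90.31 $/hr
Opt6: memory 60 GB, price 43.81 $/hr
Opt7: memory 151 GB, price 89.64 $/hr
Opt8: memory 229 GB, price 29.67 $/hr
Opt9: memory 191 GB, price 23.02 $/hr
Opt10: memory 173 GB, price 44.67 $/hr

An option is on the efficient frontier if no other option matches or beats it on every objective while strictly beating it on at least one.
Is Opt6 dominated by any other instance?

Yes

Opt1 vs Opt6: memory 145≥60, price 14.61≤43.81 — Opt1 is at least as good on every objective and strictly better on at least one, so Opt1 dominates Opt6.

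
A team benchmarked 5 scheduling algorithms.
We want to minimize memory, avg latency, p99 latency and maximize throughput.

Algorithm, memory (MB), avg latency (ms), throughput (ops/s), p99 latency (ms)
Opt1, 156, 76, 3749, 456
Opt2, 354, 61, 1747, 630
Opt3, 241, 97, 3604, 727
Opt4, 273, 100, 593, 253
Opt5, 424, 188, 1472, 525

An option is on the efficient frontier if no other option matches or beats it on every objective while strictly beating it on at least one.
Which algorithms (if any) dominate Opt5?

Opt1: memory 156≤424, avg latency 76≤188, throughput 3749≥1472, p99 latency 456≤525 — dominates Opt5.
Others (Opt2, Opt3, Opt4) are each worse than Opt5 on at least one objective.

Opt1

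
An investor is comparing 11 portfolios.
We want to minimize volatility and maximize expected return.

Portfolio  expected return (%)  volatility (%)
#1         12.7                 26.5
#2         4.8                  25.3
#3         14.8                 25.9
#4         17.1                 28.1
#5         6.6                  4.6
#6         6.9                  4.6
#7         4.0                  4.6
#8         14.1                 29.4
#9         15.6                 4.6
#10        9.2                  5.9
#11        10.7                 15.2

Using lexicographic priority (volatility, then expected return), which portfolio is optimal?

First minimize volatility: best is 4.6, kept {#5, #6, #7, #9}.
Then maximize expected return: best is 15.6, kept {#9}.

#9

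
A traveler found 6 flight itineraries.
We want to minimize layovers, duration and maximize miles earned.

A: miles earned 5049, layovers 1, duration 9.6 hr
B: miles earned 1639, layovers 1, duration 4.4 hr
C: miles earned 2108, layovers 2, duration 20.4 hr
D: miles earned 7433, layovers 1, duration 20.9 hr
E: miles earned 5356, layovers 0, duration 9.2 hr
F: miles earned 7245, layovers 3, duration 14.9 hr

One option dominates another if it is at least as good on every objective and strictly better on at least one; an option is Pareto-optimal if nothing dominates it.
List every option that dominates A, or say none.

E

E: miles earned 5356≥5049, layovers 0≤1, duration 9.2≤9.6 — dominates A.
Others (B, C, D, F) are each worse than A on at least one objective.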